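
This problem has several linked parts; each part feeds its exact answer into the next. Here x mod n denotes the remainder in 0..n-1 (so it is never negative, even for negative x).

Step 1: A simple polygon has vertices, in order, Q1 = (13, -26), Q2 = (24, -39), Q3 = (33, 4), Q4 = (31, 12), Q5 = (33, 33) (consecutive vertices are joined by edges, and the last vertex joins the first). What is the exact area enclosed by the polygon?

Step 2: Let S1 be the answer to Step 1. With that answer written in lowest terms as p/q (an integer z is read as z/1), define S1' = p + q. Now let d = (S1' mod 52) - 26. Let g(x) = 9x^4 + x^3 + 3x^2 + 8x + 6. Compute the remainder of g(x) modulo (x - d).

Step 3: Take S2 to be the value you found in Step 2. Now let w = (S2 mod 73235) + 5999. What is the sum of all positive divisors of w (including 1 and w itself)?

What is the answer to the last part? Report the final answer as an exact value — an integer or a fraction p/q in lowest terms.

Step 1: cross terms: (13*-39 - 24*-26)=117, (24*4 - 33*-39)=1383, (33*12 - 31*4)=272, (31*33 - 33*12)=627, (33*-26 - 13*33)=-1287; twice the area = |1112| = 1112; area = 556; answer 556
Step 2: S1 = 556; threaded value p + q = 557; d = 11; remainder = value at the root: 9*(11)^4 + 1*(11)^3 + 3*(11)^2 + 8*(11)^1 + 6 = (131769) + (1331) + (363) + (88) + (6) = 133557; answer 133557
Step 3: S2 = 133557; w = 66321; 66321 = 3^2 * 7369; sigma = (1 + 3 + 9) * (1 + 7369) = 13 * 7370 = 95810; answer 95810

95810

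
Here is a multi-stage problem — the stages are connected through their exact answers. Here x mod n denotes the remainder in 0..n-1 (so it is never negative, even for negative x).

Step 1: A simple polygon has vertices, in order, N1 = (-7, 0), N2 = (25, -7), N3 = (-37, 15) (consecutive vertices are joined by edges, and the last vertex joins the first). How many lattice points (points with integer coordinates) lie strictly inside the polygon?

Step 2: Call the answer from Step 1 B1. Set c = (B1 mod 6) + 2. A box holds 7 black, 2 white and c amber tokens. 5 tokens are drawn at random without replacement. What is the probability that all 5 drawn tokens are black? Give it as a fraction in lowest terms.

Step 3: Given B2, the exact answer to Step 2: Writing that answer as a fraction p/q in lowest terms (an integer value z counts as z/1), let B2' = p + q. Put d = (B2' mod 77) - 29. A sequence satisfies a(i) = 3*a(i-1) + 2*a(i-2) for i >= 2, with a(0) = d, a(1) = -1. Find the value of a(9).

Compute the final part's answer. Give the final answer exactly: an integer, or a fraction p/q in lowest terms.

115775

Step 1: cross terms: (-7*-7 - 25*0)=49, (25*15 - -37*-7)=116, (-37*0 - -7*15)=105; twice the area = |270| = 270; area = 135; boundary points = 1 + 2 + 15 = 18; strictly interior points = area - boundary/2 + 1 = 127; answer 127
Step 2: B1 = 127; c = 3; total draws C(12,5) = 792; favorable C(7,5) = 21; P = 7/264; answer 7/264
Step 3: B2 = 7/264; threaded value p + q = 271; d = 11; a(2) = 3*(-1) + 2*(11) = 19; iterating: a(2)=19, a(3)=55, a(4)=203, a(5)=719, a(6)=2563, a(7)=9127, a(8)=32507, a(9)=115775; answer 115775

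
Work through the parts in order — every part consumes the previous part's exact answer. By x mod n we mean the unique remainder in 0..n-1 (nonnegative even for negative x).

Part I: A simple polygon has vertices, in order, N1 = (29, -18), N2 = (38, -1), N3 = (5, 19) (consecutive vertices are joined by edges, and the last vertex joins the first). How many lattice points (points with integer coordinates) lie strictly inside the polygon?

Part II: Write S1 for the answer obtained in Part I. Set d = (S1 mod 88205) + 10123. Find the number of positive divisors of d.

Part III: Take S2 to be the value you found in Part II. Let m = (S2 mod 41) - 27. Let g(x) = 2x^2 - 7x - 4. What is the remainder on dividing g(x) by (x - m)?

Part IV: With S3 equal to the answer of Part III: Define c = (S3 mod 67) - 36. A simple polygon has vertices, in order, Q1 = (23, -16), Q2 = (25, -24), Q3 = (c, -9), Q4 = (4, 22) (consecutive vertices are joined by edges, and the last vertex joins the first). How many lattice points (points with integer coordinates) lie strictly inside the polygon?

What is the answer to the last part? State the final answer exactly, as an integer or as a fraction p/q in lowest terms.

1051

Part I: cross terms: (29*-1 - 38*-18)=655, (38*19 - 5*-1)=727, (5*-18 - 29*19)=-641; twice the area = |741| = 741; area = 741/2; boundary points = 1 + 1 + 1 = 3; strictly interior points = area - boundary/2 + 1 = 370; answer 370
Part II: S1 = 370; d = 10493; 10493 = 7 * 1499; number of divisors = (1+1) * (1+1) = 4; answer 4
Part III: S2 = 4; m = -23; remainder = value at the root: 2*(-23)^2 - 7*(-23)^1 - 4 = (1058) + (161) + (-4) = 1215; answer 1215
Part IV: S3 = 1215; c = -27; cross terms: (23*-24 - 25*-16)=-152, (25*-9 - -27*-24)=-873, (-27*22 - 4*-9)=-558, (4*-16 - 23*22)=-570; twice the area = |-2153| = 2153; area = 2153/2; boundary points = 2 + 1 + 31 + 19 = 53; strictly interior points = area - boundary/2 + 1 = 1051; answer 1051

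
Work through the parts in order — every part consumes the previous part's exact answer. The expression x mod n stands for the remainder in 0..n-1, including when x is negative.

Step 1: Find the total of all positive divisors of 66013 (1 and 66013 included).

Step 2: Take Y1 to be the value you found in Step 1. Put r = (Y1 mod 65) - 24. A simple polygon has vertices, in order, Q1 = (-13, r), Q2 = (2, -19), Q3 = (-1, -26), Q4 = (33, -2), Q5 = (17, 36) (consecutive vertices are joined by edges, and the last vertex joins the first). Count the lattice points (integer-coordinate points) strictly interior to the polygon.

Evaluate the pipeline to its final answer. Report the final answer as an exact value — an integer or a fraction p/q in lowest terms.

Step 1: 66013 = 251 * 263; sigma = (1 + 251) * (1 + 263) = 252 * 264 = 66528; answer 66528
Step 2: Y1 = 66528; r = 9; cross terms: (-13*-19 - 2*9)=229, (2*-26 - -1*-19)=-71, (-1*-2 - 33*-26)=860, (33*36 - 17*-2)=1222, (17*9 - -13*36)=621; twice the area = |2861| = 2861; area = 2861/2; boundary points = 1 + 1 + 2 + 2 + 3 = 9; strictly interior points = area - boundary/2 + 1 = 1427; answer 1427

1427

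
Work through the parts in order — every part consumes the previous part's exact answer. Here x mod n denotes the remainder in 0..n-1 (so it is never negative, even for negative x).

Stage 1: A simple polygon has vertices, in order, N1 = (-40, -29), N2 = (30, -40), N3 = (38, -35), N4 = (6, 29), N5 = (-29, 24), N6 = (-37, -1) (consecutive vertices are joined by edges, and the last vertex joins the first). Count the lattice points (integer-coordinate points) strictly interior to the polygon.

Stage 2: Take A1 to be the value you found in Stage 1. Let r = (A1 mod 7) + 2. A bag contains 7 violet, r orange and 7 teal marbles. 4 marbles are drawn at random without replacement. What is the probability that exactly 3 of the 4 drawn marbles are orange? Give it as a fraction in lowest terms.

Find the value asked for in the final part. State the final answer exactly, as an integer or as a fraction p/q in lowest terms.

56/969

Stage 1: cross terms: (-40*-40 - 30*-29)=2470, (30*-35 - 38*-40)=470, (38*29 - 6*-35)=1312, (6*24 - -29*29)=985, (-29*-1 - -37*24)=917, (-37*-29 - -40*-1)=1033; twice the area = |7187| = 7187; area = 7187/2; boundary points = 1 + 1 + 32 + 5 + 1 + 1 = 41; strictly interior points = area - boundary/2 + 1 = 3574; answer 3574
Stage 2: A1 = 3574; r = 6; total draws C(20,4) = 4845; favorable C(6,3)*C(14,1) = 280; P = 56/969; answer 56/969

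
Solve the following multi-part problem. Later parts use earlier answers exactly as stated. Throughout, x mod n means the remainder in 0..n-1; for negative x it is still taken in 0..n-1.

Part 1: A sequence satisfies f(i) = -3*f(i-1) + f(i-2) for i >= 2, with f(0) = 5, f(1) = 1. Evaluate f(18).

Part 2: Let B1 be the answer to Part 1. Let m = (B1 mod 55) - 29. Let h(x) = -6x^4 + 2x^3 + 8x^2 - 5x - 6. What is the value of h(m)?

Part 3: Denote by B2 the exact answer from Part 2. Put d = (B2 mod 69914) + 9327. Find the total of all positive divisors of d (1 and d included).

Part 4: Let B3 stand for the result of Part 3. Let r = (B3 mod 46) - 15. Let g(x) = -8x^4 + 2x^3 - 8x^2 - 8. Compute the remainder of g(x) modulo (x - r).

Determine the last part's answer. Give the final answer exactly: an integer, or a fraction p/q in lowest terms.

Part 1: f(2) = -3*(1) + 1*(5) = 2; iterating: f(2)=2, f(3)=-5, f(4)=17, f(5)=-56, f(6)=185, f(7)=-611, f(8)=2018, f(9)=-6665, f(10)=22013, f(11)=-72704, f(12)=240125, f(13)=-793079, f(14)=2619362, f(15)=-8651165, f(16)=28572857, f(17)=-94369736, f(18)=311682065; answer 311682065
Part 2: B1 = 311682065; m = 6; -6*(6)^4 + 2*(6)^3 + 8*(6)^2 - 5*(6)^1 - 6 = (-7776) + (432) + (288) + (-30) + (-6) = -7092; answer -7092
Part 3: B2 = -7092; d = 72149; 72149 = 7 * 11 * 937; sigma = (1 + 7) * (1 + 11) * (1 + 937) = 8 * 12 * 938 = 90048; answer 90048
Part 4: B3 = 90048; r = 11; remainder = value at the root: -8*(11)^4 + 2*(11)^3 - 8*(11)^2 - 8 = (-117128) + (2662) + (-968) + (-8) = -115442; answer -115442

-115442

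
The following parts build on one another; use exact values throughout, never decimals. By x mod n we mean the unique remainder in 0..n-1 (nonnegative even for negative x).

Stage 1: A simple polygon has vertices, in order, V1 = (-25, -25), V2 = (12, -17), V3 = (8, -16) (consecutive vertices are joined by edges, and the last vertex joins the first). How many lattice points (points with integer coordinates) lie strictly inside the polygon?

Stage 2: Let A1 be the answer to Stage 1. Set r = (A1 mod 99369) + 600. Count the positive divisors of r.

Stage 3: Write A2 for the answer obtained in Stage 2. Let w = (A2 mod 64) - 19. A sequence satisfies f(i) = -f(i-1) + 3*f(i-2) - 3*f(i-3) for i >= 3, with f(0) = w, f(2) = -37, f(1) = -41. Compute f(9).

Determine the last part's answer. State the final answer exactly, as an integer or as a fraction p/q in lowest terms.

-5081

Stage 1: cross terms: (-25*-17 - 12*-25)=725, (12*-16 - 8*-17)=-56, (8*-25 - -25*-16)=-600; twice the area = |69| = 69; area = 69/2; boundary points = 1 + 1 + 3 = 5; strictly interior points = area - boundary/2 + 1 = 33; answer 33
Stage 2: A1 = 33; r = 633; 633 = 3 * 211; number of divisors = (1+1) * (1+1) = 4; answer 4
Stage 3: A2 = 4; w = -15; f(3) = -1*(-37) + 3*(-41) - 3*(-15) = -41; iterating: f(3)=-41, f(4)=53, f(5)=-65, f(6)=347, f(7)=-701, f(8)=1937, f(9)=-5081; answer -5081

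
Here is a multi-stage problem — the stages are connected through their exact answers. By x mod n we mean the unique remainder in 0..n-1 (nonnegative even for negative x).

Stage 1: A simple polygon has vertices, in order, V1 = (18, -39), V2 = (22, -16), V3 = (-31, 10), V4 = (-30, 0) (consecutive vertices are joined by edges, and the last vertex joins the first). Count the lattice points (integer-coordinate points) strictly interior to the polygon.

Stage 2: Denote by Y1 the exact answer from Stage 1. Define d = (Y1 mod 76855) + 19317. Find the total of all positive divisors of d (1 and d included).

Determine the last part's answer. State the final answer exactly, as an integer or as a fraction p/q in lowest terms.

21280

Stage 1: cross terms: (18*-16 - 22*-39)=570, (22*10 - -31*-16)=-276, (-31*0 - -30*10)=300, (-30*-39 - 18*0)=1170; twice the area = |1764| = 1764; area = 882; boundary points = 1 + 1 + 1 + 3 = 6; strictly interior points = area - boundary/2 + 1 = 880; answer 880
Stage 2: Y1 = 880; d = 20197; 20197 = 19 * 1063; sigma = (1 + 19) * (1 + 1063) = 20 * 1064 = 21280; answer 21280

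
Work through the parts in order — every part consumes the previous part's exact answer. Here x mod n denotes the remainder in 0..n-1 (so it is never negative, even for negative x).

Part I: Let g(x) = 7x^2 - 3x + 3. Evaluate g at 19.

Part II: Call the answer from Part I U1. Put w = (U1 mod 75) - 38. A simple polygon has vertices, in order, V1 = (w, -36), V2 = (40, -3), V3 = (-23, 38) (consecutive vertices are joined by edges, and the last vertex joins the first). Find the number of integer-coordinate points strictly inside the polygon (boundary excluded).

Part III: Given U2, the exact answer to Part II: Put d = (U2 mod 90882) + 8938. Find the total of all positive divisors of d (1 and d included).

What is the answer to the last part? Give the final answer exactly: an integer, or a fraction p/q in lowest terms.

10080

Part I: 7*(19)^2 - 3*(19)^1 + 3 = (2527) + (-57) + (3) = 2473; answer 2473
Part II: U1 = 2473; w = 35; cross terms: (35*-3 - 40*-36)=1335, (40*38 - -23*-3)=1451, (-23*-36 - 35*38)=-502; twice the area = |2284| = 2284; area = 1142; boundary points = 1 + 1 + 2 = 4; strictly interior points = area - boundary/2 + 1 = 1141; answer 1141
Part III: U2 = 1141; d = 10079; 10079 is prime, so its only divisors are 1 and 10079; sigma = 1 + 10079 = 10080; answer 10080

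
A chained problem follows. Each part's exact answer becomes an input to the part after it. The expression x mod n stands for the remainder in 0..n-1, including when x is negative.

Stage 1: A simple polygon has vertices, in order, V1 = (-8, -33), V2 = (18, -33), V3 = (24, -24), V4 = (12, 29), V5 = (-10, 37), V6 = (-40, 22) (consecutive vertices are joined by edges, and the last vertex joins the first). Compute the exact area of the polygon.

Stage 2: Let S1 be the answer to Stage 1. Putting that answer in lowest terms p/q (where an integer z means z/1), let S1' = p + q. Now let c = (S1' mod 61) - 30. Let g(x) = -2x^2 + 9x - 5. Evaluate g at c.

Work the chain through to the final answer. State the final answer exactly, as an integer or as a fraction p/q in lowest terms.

Stage 1: cross terms: (-8*-33 - 18*-33)=858, (18*-24 - 24*-33)=360, (24*29 - 12*-24)=984, (12*37 - -10*29)=734, (-10*22 - -40*37)=1260, (-40*-33 - -8*22)=1496; twice the area = |5692| = 5692; area = 2846; answer 2846
Stage 2: S1 = 2846; threaded value p + q = 2847; c = 11; -2*(11)^2 + 9*(11)^1 - 5 = (-242) + (99) + (-5) = -148; answer -148

-148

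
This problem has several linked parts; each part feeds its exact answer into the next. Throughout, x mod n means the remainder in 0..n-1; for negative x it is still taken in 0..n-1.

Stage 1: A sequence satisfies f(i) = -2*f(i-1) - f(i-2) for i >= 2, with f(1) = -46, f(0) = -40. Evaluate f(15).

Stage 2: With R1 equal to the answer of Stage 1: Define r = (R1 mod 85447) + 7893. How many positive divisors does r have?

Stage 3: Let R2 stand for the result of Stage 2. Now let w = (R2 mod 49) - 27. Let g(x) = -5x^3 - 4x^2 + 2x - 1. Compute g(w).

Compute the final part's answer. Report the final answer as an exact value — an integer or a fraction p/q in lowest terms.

Stage 1: f(2) = -2*(-46) - 1*(-40) = 132; iterating: f(2)=132, f(3)=-218, f(4)=304, f(5)=-390, f(6)=476, f(7)=-562, f(8)=648, f(9)=-734, f(10)=820, f(11)=-906, f(12)=992, f(13)=-1078, f(14)=1164, f(15)=-1250; answer -1250
Stage 2: R1 = -1250; r = 92090; 92090 = 2 * 5 * 9209; number of divisors = (1+1) * (1+1) * (1+1) = 8; answer 8
Stage 3: R2 = 8; w = -19; -5*(-19)^3 - 4*(-19)^2 + 2*(-19)^1 - 1 = (34295) + (-1444) + (-38) + (-1) = 32812; answer 32812

32812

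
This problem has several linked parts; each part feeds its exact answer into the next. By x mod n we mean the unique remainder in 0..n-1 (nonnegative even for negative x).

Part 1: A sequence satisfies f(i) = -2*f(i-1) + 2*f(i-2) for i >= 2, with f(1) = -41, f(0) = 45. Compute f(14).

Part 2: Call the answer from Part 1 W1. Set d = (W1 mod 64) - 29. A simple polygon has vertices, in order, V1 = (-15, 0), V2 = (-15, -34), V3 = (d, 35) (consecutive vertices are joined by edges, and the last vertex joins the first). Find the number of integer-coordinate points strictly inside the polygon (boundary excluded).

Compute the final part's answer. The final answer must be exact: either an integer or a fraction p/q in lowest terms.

Part 1: f(2) = -2*(-41) + 2*(45) = 172; iterating: f(2)=172, f(3)=-426, f(4)=1196, f(5)=-3244, f(6)=8880, f(7)=-24248, f(8)=66256, f(9)=-181008, f(10)=494528, f(11)=-1351072, f(12)=3691200, f(13)=-10084544, f(14)=27551488; answer 27551488
Part 2: W1 = 27551488; d = -29; cross terms: (-15*-34 - -15*0)=510, (-15*35 - -29*-34)=-1511, (-29*0 - -15*35)=525; twice the area = |-476| = 476; area = 238; boundary points = 34 + 1 + 7 = 42; strictly interior points = area - boundary/2 + 1 = 218; answer 218

218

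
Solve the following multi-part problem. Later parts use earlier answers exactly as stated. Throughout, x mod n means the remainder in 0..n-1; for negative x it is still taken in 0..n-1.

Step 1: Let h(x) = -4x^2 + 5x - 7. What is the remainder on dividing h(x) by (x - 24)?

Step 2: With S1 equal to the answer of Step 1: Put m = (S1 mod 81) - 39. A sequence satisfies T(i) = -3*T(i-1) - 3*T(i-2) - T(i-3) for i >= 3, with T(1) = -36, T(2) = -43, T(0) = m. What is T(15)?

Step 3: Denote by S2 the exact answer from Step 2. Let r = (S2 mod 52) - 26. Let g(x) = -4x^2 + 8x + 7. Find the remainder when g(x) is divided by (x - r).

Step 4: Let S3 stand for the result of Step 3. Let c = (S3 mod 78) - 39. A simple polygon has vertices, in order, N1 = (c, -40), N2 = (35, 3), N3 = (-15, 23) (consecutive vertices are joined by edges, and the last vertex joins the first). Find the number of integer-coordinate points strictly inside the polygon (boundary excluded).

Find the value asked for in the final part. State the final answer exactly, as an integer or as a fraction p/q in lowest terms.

1800

Step 1: remainder = value at the root: -4*(24)^2 + 5*(24)^1 - 7 = (-2304) + (120) + (-7) = -2191; answer -2191
Step 2: S1 = -2191; m = 38; T(3) = -3*(-43) - 3*(-36) - 1*(38) = 199; iterating: T(3)=199, T(4)=-432, T(5)=742, T(6)=-1129, T(7)=1593, T(8)=-2134, T(9)=2752, T(10)=-3447, T(11)=4219, T(12)=-5068, T(13)=5994, T(14)=-6997, T(15)=8077; answer 8077
Step 3: S2 = 8077; r = -9; remainder = value at the root: -4*(-9)^2 + 8*(-9)^1 + 7 = (-324) + (-72) + (7) = -389; answer -389
Step 4: S3 = -389; c = -38; cross terms: (-38*3 - 35*-40)=1286, (35*23 - -15*3)=850, (-15*-40 - -38*23)=1474; twice the area = |3610| = 3610; area = 1805; boundary points = 1 + 10 + 1 = 12; strictly interior points = area - boundary/2 + 1 = 1800; answer 1800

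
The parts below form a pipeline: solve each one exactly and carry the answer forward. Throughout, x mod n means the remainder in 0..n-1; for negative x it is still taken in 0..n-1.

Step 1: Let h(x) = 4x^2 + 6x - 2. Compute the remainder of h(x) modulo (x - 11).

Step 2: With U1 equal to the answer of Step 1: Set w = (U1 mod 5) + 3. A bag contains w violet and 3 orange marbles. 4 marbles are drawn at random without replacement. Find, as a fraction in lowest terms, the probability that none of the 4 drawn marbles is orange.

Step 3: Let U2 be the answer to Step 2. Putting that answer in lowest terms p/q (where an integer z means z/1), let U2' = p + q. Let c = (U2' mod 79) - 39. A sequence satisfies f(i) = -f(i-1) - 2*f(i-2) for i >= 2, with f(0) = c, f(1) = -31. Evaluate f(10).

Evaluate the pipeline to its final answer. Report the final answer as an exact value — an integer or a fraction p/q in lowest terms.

-69

Step 1: remainder = value at the root: 4*(11)^2 + 6*(11)^1 - 2 = (484) + (66) + (-2) = 548; answer 548
Step 2: U1 = 548; w = 6; total draws C(9,4) = 126; favorable C(6,4) = 15; P = 5/42; answer 5/42
Step 3: U2 = 5/42; threaded value p + q = 47; c = 8; f(2) = -1*(-31) - 2*(8) = 15; iterating: f(2)=15, f(3)=47, f(4)=-77, f(5)=-17, f(6)=171, f(7)=-137, f(8)=-205, f(9)=479, f(10)=-69; answer -69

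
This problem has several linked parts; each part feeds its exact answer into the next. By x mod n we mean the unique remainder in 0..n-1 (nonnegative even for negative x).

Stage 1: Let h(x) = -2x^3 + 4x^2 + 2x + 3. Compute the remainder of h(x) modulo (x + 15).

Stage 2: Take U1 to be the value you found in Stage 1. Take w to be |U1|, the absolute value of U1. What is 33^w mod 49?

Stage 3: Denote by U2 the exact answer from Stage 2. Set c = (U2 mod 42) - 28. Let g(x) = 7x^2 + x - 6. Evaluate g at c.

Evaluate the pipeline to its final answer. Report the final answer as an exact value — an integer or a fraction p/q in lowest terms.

Stage 1: remainder = value at the root: -2*(-15)^3 + 4*(-15)^2 + 2*(-15)^1 + 3 = (6750) + (900) + (-30) + (3) = 7623; answer 7623
Stage 2: U1 = 7623; w = 7623; squarings mod 49: 33^1=33, 33^2=11, 33^4=23, 33^8=39, 33^16=2, 33^32=4, 33^64=16, 33^128=11, 33^256=23, 33^512=39, 33^1024=2, 33^2048=4, 33^4096=16; 33^7623 = 33^1 * 33^2 * 33^4 * 33^64 * 33^128 * 33^256 * 33^1024 * 33^2048 * 33^4096 = 48 (mod 49); answer 48
Stage 3: U2 = 48; c = -22; 7*(-22)^2 + 1*(-22)^1 - 6 = (3388) + (-22) + (-6) = 3360; answer 3360

3360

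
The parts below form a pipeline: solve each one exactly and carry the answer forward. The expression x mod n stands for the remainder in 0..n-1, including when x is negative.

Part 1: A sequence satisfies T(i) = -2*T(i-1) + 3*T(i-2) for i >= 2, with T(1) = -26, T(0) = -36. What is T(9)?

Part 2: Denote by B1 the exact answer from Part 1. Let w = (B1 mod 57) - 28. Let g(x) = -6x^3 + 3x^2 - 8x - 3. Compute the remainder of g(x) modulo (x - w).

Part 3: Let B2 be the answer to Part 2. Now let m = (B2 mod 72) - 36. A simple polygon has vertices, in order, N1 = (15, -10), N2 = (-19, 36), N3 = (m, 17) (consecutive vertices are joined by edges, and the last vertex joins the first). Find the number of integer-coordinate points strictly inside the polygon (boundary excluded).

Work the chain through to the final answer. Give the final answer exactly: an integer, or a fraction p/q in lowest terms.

Part 1: T(2) = -2*(-26) + 3*(-36) = -56; iterating: T(2)=-56, T(3)=34, T(4)=-236, T(5)=574, T(6)=-1856, T(7)=5434, T(8)=-16436, T(9)=49174; answer 49174
Part 2: B1 = 49174; w = 12; remainder = value at the root: -6*(12)^3 + 3*(12)^2 - 8*(12)^1 - 3 = (-10368) + (432) + (-96) + (-3) = -10035; answer -10035
Part 3: B2 = -10035; m = 9; cross terms: (15*36 - -19*-10)=350, (-19*17 - 9*36)=-647, (9*-10 - 15*17)=-345; twice the area = |-642| = 642; area = 321; boundary points = 2 + 1 + 3 = 6; strictly interior points = area - boundary/2 + 1 = 319; answer 319

319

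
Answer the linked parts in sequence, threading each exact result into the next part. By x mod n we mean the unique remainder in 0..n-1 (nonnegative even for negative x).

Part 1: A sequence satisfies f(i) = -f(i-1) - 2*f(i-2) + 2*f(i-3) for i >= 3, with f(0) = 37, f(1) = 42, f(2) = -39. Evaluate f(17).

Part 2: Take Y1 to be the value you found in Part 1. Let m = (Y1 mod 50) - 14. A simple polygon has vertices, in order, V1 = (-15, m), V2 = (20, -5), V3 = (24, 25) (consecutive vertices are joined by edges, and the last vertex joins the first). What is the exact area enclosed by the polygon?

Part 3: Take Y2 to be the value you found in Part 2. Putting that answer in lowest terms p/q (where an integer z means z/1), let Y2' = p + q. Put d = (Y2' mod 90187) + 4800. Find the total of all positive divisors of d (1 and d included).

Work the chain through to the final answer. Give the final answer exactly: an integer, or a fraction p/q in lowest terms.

Part 1: f(3) = -1*(-39) - 2*(42) + 2*(37) = 29; iterating: f(3)=29, f(4)=133, f(5)=-269, f(6)=61, f(7)=743, f(8)=-1403, f(9)=39, f(10)=4253, f(11)=-7137, f(12)=-1291, f(13)=24071, f(14)=-35763, f(15)=-14961, f(16)=134629, f(17)=-176233; answer -176233
Part 2: Y1 = -176233; m = 3; cross terms: (-15*-5 - 20*3)=15, (20*25 - 24*-5)=620, (24*3 - -15*25)=447; twice the area = |1082| = 1082; area = 541; answer 541
Part 3: Y2 = 541; threaded value p + q = 542; d = 5342; 5342 = 2 * 2671; sigma = (1 + 2) * (1 + 2671) = 3 * 2672 = 8016; answer 8016

8016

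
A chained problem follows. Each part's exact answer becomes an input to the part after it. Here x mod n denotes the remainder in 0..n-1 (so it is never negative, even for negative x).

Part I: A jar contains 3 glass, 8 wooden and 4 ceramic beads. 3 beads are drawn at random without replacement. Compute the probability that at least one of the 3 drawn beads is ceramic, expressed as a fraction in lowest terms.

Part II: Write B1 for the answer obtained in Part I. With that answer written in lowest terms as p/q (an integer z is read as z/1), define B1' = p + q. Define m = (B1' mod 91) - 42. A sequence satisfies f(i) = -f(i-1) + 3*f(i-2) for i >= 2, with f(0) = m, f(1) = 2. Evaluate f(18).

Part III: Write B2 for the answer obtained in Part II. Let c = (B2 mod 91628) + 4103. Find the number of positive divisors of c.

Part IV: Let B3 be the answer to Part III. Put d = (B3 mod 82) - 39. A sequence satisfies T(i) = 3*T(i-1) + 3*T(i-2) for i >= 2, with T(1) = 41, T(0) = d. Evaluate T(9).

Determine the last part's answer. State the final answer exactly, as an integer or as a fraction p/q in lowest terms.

469881

Part I: total draws C(15,3) = 455; complement C(11,3) = 165; favorable 455 - 165 = 290; P = 58/91; answer 58/91
Part II: B1 = 58/91; threaded value p + q = 149; m = 16; f(2) = -1*(2) + 3*(16) = 46; iterating: f(2)=46, f(3)=-40, f(4)=178, f(5)=-298, f(6)=832, f(7)=-1726, f(8)=4222, f(9)=-9400, f(10)=22066, f(11)=-50266, f(12)=116464, f(13)=-267262, f(14)=616654, f(15)=-1418440, f(16)=3268402, f(17)=-7523722, f(18)=17328928; answer 17328928
Part III: B2 = 17328928; c = 15339; 15339 = 3 * 5113; number of divisors = (1+1) * (1+1) = 4; answer 4
Part IV: B3 = 4; d = -35; T(2) = 3*(41) + 3*(-35) = 18; iterating: T(2)=18, T(3)=177, T(4)=585, T(5)=2286, T(6)=8613, T(7)=32697, T(8)=123930, T(9)=469881; answer 469881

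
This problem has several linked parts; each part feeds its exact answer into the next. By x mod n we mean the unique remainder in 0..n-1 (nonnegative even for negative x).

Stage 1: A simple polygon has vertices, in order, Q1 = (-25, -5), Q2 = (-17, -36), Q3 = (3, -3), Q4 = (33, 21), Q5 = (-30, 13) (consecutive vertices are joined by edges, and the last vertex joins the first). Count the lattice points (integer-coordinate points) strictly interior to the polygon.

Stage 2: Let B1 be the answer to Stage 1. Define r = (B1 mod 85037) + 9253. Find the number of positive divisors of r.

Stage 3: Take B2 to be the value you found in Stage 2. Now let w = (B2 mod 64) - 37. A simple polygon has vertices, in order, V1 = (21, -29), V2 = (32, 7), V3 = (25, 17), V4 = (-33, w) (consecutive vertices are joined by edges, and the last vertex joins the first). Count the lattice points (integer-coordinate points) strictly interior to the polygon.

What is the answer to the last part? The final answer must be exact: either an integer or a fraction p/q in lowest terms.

Stage 1: cross terms: (-25*-36 - -17*-5)=815, (-17*-3 - 3*-36)=159, (3*21 - 33*-3)=162, (33*13 - -30*21)=1059, (-30*-5 - -25*13)=475; twice the area = |2670| = 2670; area = 1335; boundary points = 1 + 1 + 6 + 1 + 1 = 10; strictly interior points = area - boundary/2 + 1 = 1331; answer 1331
Stage 2: B1 = 1331; r = 10584; 10584 = 2^3 * 3^3 * 7^2; number of divisors = (3+1) * (3+1) * (2+1) = 48; answer 48
Stage 3: B2 = 48; w = 11; cross terms: (21*7 - 32*-29)=1075, (32*17 - 25*7)=369, (25*11 - -33*17)=836, (-33*-29 - 21*11)=726; twice the area = |3006| = 3006; area = 1503; boundary points = 1 + 1 + 2 + 2 = 6; strictly interior points = area - boundary/2 + 1 = 1501; answer 1501

1501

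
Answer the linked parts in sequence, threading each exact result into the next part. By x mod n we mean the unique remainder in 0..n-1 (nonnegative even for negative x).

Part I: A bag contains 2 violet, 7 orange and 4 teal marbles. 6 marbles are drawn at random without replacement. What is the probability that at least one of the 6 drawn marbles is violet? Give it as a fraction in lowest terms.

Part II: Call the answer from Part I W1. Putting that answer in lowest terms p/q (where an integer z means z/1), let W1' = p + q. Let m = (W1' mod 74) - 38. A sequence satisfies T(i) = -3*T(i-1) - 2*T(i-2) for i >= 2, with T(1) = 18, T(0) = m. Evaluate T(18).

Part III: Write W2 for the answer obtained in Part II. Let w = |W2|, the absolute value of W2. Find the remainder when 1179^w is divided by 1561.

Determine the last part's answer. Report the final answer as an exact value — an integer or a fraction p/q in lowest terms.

1213

Part I: total draws C(13,6) = 1716; complement C(11,6) = 462; favorable 1716 - 462 = 1254; P = 19/26; answer 19/26
Part II: W1 = 19/26; threaded value p + q = 45; m = 7; T(2) = -3*(18) - 2*(7) = -68; iterating: T(2)=-68, T(3)=168, T(4)=-368, T(5)=768, T(6)=-1568, T(7)=3168, T(8)=-6368, T(9)=12768, T(10)=-25568, T(11)=51168, T(12)=-102368, T(13)=204768, T(14)=-409568, T(15)=819168, T(16)=-1638368, T(17)=3276768, T(18)=-6553568; answer -6553568
Part III: W2 = -6553568; w = 6553568; squarings mod 1561: 1179^1=1179, 1179^2=751, 1179^4=480, 1179^8=933, 1179^16=1012, 1179^32=128, 1179^64=774, 1179^128=1213, 1179^256=907, 1179^512=2, 1179^1024=4, 1179^2048=16, 1179^4096=256, 1179^8192=1535, 1179^16384=676, 1179^32768=1164, 1179^65536=1509, 1179^131072=1143, 1179^262144=1453, 1179^524288=737, 1179^1048576=1502, 1179^2097152=359, 1179^4194304=879; 1179^6553568 = 1179^32 * 1179^64 * 1179^128 * 1179^256 * 1179^512 * 1179^1024 * 1179^2048 * 1179^4096 * 1179^8192 * 1179^16384 * 1179^32768 * 1179^65536 * 1179^131072 * 1179^2097152 * 1179^4194304 = 1213 (mod 1561); answer 1213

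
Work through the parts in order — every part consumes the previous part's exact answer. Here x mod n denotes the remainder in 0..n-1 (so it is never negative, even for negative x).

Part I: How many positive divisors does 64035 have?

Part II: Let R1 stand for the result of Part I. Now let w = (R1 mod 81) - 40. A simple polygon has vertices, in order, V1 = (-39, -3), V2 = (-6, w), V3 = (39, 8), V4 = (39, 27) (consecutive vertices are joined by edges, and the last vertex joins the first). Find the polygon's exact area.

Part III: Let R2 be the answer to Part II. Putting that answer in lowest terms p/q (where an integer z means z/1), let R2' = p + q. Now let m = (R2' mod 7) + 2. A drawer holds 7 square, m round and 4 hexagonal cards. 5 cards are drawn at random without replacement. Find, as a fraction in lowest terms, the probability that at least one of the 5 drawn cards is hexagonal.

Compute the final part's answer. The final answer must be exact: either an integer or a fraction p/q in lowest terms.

Part I: 64035 = 3^2 * 5 * 1423; number of divisors = (2+1) * (1+1) * (1+1) = 12; answer 12
Part II: R1 = 12; w = -28; cross terms: (-39*-28 - -6*-3)=1074, (-6*8 - 39*-28)=1044, (39*27 - 39*8)=741, (39*-3 - -39*27)=936; twice the area = |3795| = 3795; area = 3795/2; answer 3795/2
Part III: R2 = 3795/2; threaded value p + q = 3797; m = 5; total draws C(16,5) = 4368; complement C(12,5) = 792; favorable 4368 - 792 = 3576; P = 149/182; answer 149/182

149/182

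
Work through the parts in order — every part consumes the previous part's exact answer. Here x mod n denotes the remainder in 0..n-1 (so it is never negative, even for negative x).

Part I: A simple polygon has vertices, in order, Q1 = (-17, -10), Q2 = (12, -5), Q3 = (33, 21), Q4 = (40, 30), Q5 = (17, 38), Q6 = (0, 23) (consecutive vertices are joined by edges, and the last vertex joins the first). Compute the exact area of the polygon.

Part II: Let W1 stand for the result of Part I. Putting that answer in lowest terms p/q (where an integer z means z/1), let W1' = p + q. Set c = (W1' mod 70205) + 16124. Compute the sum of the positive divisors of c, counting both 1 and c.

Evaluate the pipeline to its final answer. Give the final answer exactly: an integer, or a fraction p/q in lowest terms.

Part I: cross terms: (-17*-5 - 12*-10)=205, (12*21 - 33*-5)=417, (33*30 - 40*21)=150, (40*38 - 17*30)=1010, (17*23 - 0*38)=391, (0*-10 - -17*23)=391; twice the area = |2564| = 2564; area = 1282; answer 1282
Part II: W1 = 1282; threaded value p + q = 1283; c = 17407; 17407 = 13^2 * 103; sigma = (1 + 13 + 169) * (1 + 103) = 183 * 104 = 19032; answer 19032

19032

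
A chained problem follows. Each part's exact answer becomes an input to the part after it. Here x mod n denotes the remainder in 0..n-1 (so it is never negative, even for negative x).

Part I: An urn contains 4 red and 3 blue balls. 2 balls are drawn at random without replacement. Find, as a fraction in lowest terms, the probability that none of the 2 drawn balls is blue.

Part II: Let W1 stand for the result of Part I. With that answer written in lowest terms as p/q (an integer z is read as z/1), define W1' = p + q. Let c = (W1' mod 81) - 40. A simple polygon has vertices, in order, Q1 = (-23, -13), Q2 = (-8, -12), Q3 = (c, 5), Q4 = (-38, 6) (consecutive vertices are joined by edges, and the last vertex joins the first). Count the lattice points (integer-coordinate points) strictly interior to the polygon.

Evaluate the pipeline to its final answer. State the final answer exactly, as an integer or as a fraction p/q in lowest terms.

Part I: total draws C(7,2) = 21; favorable C(4,2) = 6; P = 2/7; answer 2/7
Part II: W1 = 2/7; threaded value p + q = 9; c = -31; cross terms: (-23*-12 - -8*-13)=172, (-8*5 - -31*-12)=-412, (-31*6 - -38*5)=4, (-38*-13 - -23*6)=632; twice the area = |396| = 396; area = 198; boundary points = 1 + 1 + 1 + 1 = 4; strictly interior points = area - boundary/2 + 1 = 197; answer 197

197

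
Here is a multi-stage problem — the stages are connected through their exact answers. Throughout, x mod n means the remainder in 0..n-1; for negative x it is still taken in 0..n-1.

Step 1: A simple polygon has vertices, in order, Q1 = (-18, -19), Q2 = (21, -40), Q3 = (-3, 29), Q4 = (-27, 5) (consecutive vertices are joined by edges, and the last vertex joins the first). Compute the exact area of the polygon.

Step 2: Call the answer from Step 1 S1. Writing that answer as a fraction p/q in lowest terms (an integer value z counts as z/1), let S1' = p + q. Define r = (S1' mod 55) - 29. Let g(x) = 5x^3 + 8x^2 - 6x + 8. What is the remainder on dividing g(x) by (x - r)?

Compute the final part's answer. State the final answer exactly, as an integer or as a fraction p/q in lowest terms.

Step 1: cross terms: (-18*-40 - 21*-19)=1119, (21*29 - -3*-40)=489, (-3*5 - -27*29)=768, (-27*-19 - -18*5)=603; twice the area = |2979| = 2979; area = 2979/2; answer 2979/2
Step 2: S1 = 2979/2; threaded value p + q = 2981; r = -18; remainder = value at the root: 5*(-18)^3 + 8*(-18)^2 - 6*(-18)^1 + 8 = (-29160) + (2592) + (108) + (8) = -26452; answer -26452

-26452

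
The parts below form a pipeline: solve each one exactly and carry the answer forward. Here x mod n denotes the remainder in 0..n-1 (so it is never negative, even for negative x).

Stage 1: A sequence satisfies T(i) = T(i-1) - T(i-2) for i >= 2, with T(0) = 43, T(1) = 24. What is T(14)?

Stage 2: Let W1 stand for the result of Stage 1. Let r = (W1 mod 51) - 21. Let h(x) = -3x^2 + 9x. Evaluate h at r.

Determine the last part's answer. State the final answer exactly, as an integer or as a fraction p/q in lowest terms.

Stage 1: T(2) = 1*(24) - 1*(43) = -19; iterating: T(2)=-19, T(3)=-43, T(4)=-24, T(5)=19, T(6)=43, T(7)=24, T(8)=-19, T(9)=-43, T(10)=-24, T(11)=19, T(12)=43, T(13)=24, T(14)=-19; answer -19
Stage 2: W1 = -19; r = 11; -3*(11)^2 + 9*(11)^1 = (-363) + (99) = -264; answer -264

-264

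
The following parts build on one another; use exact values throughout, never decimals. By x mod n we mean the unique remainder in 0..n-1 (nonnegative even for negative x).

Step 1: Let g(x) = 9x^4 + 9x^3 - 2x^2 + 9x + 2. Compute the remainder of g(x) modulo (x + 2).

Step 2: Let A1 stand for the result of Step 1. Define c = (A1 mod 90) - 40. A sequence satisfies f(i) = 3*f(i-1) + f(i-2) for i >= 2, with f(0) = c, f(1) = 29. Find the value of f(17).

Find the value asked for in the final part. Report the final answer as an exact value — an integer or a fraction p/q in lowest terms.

5770443785

Step 1: remainder = value at the root: 9*(-2)^4 + 9*(-2)^3 - 2*(-2)^2 + 9*(-2)^1 + 2 = (144) + (-72) + (-8) + (-18) + (2) = 48; answer 48
Step 2: A1 = 48; c = 8; f(2) = 3*(29) + 1*(8) = 95; iterating: f(2)=95, f(3)=314, f(4)=1037, f(5)=3425, f(6)=11312, f(7)=37361, f(8)=123395, f(9)=407546, f(10)=1346033, f(11)=4445645, f(12)=14682968, f(13)=48494549, f(14)=160166615, f(15)=528994394, f(16)=1747149797, f(17)=5770443785; answer 5770443785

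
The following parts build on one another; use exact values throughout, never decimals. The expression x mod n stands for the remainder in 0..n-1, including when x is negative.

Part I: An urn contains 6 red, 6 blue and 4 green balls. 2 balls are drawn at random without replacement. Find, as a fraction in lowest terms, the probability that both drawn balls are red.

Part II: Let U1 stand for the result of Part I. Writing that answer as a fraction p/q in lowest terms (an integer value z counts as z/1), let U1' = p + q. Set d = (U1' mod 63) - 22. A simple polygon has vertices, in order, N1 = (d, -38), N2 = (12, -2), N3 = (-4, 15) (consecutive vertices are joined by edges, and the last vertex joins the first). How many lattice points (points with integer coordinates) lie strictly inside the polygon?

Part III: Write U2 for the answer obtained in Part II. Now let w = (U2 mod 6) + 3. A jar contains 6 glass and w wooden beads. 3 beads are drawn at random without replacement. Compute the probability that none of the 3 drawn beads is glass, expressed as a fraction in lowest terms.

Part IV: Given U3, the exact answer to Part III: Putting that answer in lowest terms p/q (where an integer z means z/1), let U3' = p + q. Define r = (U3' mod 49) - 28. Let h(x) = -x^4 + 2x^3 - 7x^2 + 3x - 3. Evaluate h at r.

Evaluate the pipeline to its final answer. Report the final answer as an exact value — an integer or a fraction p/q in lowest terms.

-2040

Part I: total draws C(16,2) = 120; favorable C(6,2) = 15; P = 1/8; answer 1/8
Part II: U1 = 1/8; threaded value p + q = 9; d = -13; cross terms: (-13*-2 - 12*-38)=482, (12*15 - -4*-2)=172, (-4*-38 - -13*15)=347; twice the area = |1001| = 1001; area = 1001/2; boundary points = 1 + 1 + 1 = 3; strictly interior points = area - boundary/2 + 1 = 500; answer 500
Part III: U2 = 500; w = 5; total draws C(11,3) = 165; favorable C(5,3) = 10; P = 2/33; answer 2/33
Part IV: U3 = 2/33; threaded value p + q = 35; r = 7; -1*(7)^4 + 2*(7)^3 - 7*(7)^2 + 3*(7)^1 - 3 = (-2401) + (686) + (-343) + (21) + (-3) = -2040; answer -2040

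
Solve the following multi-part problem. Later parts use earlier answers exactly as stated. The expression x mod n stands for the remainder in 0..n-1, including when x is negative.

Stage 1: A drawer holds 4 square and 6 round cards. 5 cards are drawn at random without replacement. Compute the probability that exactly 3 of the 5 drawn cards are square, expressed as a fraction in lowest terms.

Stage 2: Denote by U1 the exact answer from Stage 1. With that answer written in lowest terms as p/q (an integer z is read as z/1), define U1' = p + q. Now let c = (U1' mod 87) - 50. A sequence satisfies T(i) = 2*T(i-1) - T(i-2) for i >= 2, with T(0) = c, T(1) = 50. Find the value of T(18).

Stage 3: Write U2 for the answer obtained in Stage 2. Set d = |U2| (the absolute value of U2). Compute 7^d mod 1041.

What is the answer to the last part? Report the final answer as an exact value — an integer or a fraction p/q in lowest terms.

Stage 1: total draws C(10,5) = 252; favorable C(4,3)*C(6,2) = 60; P = 5/21; answer 5/21
Stage 2: U1 = 5/21; threaded value p + q = 26; c = -24; T(2) = 2*(50) - 1*(-24) = 124; iterating: T(2)=124, T(3)=198, T(4)=272, T(5)=346, T(6)=420, T(7)=494, T(8)=568, T(9)=642, T(10)=716, T(11)=790, T(12)=864, T(13)=938, T(14)=1012, T(15)=1086, T(16)=1160, T(17)=1234, T(18)=1308; answer 1308
Stage 3: U2 = 1308; d = 1308; squarings mod 1041: 7^1=7, 7^2=49, 7^4=319, 7^8=784, 7^16=466, 7^32=628, 7^64=886, 7^128=82, 7^256=478, 7^512=505, 7^1024=1021; 7^1308 = 7^4 * 7^8 * 7^16 * 7^256 * 7^1024 = 913 (mod 1041); answer 913

913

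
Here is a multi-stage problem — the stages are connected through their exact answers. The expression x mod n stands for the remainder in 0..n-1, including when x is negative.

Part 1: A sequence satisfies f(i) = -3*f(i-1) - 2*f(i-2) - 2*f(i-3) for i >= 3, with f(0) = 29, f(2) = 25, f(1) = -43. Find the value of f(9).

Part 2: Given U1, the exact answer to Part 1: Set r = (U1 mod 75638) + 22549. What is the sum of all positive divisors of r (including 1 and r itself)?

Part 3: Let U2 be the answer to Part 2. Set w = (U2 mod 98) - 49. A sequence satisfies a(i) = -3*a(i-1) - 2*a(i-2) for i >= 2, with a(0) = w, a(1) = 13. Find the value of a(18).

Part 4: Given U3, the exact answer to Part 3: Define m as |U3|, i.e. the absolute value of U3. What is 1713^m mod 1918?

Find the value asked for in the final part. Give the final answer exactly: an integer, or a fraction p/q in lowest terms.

181

Part 1: f(3) = -3*(25) - 2*(-43) - 2*(29) = -47; iterating: f(3)=-47, f(4)=177, f(5)=-487, f(6)=1201, f(7)=-2983, f(8)=7521, f(9)=-18999; answer -18999
Part 2: U1 = -18999; r = 79188; 79188 = 2^2 * 3 * 6599; sigma = (1 + 2 + 4) * (1 + 3) * (1 + 6599) = 7 * 4 * 6600 = 184800; answer 184800
Part 3: U2 = 184800; w = 21; a(2) = -3*(13) - 2*(21) = -81; iterating: a(2)=-81, a(3)=217, a(4)=-489, a(5)=1033, a(6)=-2121, a(7)=4297, a(8)=-8649, a(9)=17353, a(10)=-34761, a(11)=69577, a(12)=-139209, a(13)=278473, a(14)=-557001, a(15)=1114057, a(16)=-2228169, a(17)=4456393, a(18)=-8912841; answer -8912841
Part 4: U3 = -8912841; m = 8912841; squarings mod 1918: 1713^1=1713, 1713^2=1747, 1713^4=471, 1713^8=1271, 1713^16=485, 1713^32=1229, 1713^64=975, 1713^128=1215, 1713^256=1283, 1713^512=445, 1713^1024=471, 1713^2048=1271, 1713^4096=485, 1713^8192=1229, 1713^16384=975, 1713^32768=1215, 1713^65536=1283, 1713^131072=445, 1713^262144=471, 1713^524288=1271, 1713^1048576=485, 1713^2097152=1229, 1713^4194304=975, 1713^8388608=1215; 1713^8912841 = 1713^1 * 1713^8 * 1713^64 * 1713^128 * 1713^256 * 1713^512 * 1713^1024 * 1713^2048 * 1713^4096 * 1713^8192 * 1713^16384 * 1713^32768 * 1713^65536 * 1713^131072 * 1713^262144 * 1713^8388608 = 181 (mod 1918); answer 181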